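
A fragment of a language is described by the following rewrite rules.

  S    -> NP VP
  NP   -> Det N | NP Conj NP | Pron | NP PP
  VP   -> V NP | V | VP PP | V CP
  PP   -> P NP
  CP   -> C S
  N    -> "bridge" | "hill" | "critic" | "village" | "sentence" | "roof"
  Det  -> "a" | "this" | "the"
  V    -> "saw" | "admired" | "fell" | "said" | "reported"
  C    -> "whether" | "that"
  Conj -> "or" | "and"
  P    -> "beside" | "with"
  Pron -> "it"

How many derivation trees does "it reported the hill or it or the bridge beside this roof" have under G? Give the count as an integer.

Two of the 7 distinct bracketings:
[S [NP [Pron it]] [VP [V reported] [NP [NP [Det the] [N hill]] [Conj or] [NP [NP [Pron it]] [Conj or] [NP [NP [Det the] [N bridge]] [PP [P beside] [NP [Det this] [N roof]]]]]]]]
[S [NP [Pron it]] [VP [V reported] [NP [NP [Det the] [N hill]] [Conj or] [NP [NP [NP [Pron it]] [Conj or] [NP [Det the] [N bridge]]] [PP [P beside] [NP [Det this] [N roof]]]]]]]
The trees differ in how a recursive rule is bracketed over the same span.

7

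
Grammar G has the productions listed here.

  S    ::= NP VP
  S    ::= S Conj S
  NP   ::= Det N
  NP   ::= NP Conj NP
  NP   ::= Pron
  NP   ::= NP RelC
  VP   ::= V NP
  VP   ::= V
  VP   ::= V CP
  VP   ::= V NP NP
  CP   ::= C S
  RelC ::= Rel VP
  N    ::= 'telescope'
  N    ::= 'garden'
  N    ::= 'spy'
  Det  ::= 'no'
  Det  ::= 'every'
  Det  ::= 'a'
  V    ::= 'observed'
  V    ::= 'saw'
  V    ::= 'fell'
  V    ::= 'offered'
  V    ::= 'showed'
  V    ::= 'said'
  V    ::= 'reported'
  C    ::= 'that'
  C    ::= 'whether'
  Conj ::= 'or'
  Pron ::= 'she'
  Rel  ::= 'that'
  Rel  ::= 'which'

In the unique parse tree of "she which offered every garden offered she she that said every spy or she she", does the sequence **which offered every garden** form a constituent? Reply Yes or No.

Yes

[S [NP [NP [Pron she]] [RelC [Rel which] [VP [V offered] [NP [Det every] [N garden]]]]] [VP [V offered] [NP [Pron she]] [NP [NP [Pron she]] [RelC [Rel that] [VP [V said] [NP [NP [Det every] [N spy]] [Conj or] [NP [Pron she]]] [NP [Pron she]]]]]]]
The words 'which offered every garden' are exhaustively dominated by a single RelC node (built by RelC → Rel VP), so they form a constituent.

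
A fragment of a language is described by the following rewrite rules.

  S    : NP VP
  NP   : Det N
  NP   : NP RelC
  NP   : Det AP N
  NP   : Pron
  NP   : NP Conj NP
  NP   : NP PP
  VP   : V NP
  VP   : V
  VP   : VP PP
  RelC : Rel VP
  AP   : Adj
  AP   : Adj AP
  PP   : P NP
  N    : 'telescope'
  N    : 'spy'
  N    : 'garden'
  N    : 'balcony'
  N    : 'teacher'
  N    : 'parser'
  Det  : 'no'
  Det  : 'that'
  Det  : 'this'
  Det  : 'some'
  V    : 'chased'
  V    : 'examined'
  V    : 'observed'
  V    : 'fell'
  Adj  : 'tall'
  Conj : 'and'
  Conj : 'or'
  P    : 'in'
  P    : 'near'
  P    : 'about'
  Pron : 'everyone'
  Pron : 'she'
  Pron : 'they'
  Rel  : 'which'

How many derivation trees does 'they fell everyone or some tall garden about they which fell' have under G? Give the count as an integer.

Two of the 6 distinct bracketings:
[S [NP [Pron they]] [VP [V fell] [NP [NP [NP [Pron everyone]] [Conj or] [NP [NP [Det some] [AP [Adj tall]] [N garden]] [PP [P about] [NP [Pron they]]]]] [RelC [Rel which] [VP [V fell]]]]]]
[S [NP [Pron they]] [VP [V fell] [NP [NP [NP [NP [Pron everyone]] [Conj or] [NP [Det some] [AP [Adj tall]] [N garden]]] [PP [P about] [NP [Pron they]]]] [RelC [Rel which] [VP [V fell]]]]]]
The trees differ in how a recursive rule is bracketed over the same span.

6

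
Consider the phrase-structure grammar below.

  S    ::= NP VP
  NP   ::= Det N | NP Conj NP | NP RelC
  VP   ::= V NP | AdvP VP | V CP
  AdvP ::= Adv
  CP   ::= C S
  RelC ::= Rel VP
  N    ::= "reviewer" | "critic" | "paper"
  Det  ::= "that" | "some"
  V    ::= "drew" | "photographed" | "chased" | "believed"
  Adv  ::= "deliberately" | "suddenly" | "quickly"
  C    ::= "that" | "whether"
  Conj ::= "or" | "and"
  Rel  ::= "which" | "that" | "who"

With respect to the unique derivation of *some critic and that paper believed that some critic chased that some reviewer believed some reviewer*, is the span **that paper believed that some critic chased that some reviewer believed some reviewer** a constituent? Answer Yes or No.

[S [NP [NP [Det some] [N critic]] [Conj and] [NP [Det that] [N paper]]] [VP [V believed] [CP [C that] [S [NP [Det some] [N critic]] [VP [V chased] [CP [C that] [S [NP [Det some] [N reviewer]] [VP [V believed] [NP [Det some] [N reviewer]]]]]]]]]]
The smallest constituent containing 'that paper believed that some critic chased that some reviewer believed some reviewer' is the S spanning 'some critic and that paper believed that some critic chased that some reviewer believed some reviewer'; no single node in the tree dominates exactly the given words.

No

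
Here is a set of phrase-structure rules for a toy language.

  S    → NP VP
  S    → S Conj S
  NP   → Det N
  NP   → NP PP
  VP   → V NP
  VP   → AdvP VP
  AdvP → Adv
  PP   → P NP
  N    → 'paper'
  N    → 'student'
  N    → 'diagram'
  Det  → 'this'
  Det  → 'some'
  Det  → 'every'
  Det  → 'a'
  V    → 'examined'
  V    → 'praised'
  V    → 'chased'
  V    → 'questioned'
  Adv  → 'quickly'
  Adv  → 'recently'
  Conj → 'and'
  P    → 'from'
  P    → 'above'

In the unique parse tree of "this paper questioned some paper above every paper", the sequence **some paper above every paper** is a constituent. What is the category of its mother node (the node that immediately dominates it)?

VP

[S [NP [Det this] [N paper]] [VP [V questioned] [NP [NP [Det some] [N paper]] [PP [P above] [NP [Det every] [N paper]]]]]]
The span 'some paper above every paper' is the NP node built by NP → NP PP.
Its mother is the VP built by VP → V NP.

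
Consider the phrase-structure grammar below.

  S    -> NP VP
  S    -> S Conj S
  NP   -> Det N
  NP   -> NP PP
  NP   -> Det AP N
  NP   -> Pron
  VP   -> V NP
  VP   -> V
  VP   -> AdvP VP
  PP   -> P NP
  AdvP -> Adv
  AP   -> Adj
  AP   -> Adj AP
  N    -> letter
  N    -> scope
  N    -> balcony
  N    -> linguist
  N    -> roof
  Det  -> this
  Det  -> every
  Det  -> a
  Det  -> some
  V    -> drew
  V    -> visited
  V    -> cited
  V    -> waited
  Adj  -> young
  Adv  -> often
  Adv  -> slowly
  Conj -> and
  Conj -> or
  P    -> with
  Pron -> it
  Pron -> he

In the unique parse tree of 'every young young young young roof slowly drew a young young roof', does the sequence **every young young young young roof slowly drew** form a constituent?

[S [NP [Det every] [AP [Adj young] [AP [Adj young] [AP [Adj young] [AP [Adj young]]]]] [N roof]] [VP [AdvP [Adv slowly]] [VP [V drew] [NP [Det a] [AP [Adj young] [AP [Adj young]]] [N roof]]]]]
The smallest constituent containing 'every young young young young roof slowly drew' is the S spanning 'every young young young young roof slowly drew a young young roof'; no single node in the tree dominates exactly the given words.

No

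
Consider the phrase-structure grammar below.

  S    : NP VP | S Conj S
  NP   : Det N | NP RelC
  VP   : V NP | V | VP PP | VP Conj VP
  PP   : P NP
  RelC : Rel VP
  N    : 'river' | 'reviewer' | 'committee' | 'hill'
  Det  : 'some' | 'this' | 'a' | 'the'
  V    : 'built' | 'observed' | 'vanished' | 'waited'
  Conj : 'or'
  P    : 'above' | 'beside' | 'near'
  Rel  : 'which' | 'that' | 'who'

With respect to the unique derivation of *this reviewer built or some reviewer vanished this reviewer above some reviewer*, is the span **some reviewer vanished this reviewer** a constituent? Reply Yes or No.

No

[S [S [NP [Det this] [N reviewer]] [VP [V built]]] [Conj or] [S [NP [Det some] [N reviewer]] [VP [VP [V vanished] [NP [Det this] [N reviewer]]] [PP [P above] [NP [Det some] [N reviewer]]]]]]
The smallest constituent containing 'some reviewer vanished this reviewer' is the S spanning 'some reviewer vanished this reviewer above some reviewer'; no single node in the tree dominates exactly the given words.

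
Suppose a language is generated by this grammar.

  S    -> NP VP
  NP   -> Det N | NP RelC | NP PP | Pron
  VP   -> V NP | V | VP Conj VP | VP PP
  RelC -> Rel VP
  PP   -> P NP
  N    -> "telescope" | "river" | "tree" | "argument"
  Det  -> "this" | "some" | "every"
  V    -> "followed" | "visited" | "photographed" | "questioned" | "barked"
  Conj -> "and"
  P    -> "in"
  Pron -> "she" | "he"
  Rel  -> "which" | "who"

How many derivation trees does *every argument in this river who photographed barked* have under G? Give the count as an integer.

2

The two bracketings:
[S [NP [NP [NP [Det every] [N argument]] [PP [P in] [NP [Det this] [N river]]]] [RelC [Rel who] [VP [V photographed]]]] [VP [V barked]]]
[S [NP [NP [Det every] [N argument]] [PP [P in] [NP [NP [Det this] [N river]] [RelC [Rel who] [VP [V photographed]]]]]] [VP [V barked]]]
The trees differ in how a recursive rule is bracketed over the same span.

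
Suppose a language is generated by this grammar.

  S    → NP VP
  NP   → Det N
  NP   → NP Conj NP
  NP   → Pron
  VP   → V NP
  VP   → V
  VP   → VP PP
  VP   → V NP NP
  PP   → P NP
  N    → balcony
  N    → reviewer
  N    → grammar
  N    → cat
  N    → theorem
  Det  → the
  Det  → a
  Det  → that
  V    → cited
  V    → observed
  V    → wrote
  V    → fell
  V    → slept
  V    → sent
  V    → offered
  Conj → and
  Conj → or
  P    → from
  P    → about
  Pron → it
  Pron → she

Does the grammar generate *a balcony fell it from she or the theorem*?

Grammatical

[S [NP [Det a] [N balcony]] [VP [VP [V fell] [NP [Pron it]]] [PP [P from] [NP [NP [Pron she]] [Conj or] [NP [Det the] [N theorem]]]]]]
The bracketing above is licensed at every node by one of the given productions, with S at the root.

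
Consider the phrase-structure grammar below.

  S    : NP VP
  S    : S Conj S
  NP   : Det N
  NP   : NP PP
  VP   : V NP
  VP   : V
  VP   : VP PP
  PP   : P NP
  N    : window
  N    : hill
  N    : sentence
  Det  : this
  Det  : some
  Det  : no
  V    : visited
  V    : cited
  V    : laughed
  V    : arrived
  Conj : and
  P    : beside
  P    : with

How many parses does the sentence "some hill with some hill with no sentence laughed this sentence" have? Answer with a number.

2

The two bracketings:
[S [NP [NP [Det some] [N hill]] [PP [P with] [NP [NP [Det some] [N hill]] [PP [P with] [NP [Det no] [N sentence]]]]]] [VP [V laughed] [NP [Det this] [N sentence]]]]
[S [NP [NP [NP [Det some] [N hill]] [PP [P with] [NP [Det some] [N hill]]]] [PP [P with] [NP [Det no] [N sentence]]]] [VP [V laughed] [NP [Det this] [N sentence]]]]
The trees differ in how a recursive rule is bracketed over the same span.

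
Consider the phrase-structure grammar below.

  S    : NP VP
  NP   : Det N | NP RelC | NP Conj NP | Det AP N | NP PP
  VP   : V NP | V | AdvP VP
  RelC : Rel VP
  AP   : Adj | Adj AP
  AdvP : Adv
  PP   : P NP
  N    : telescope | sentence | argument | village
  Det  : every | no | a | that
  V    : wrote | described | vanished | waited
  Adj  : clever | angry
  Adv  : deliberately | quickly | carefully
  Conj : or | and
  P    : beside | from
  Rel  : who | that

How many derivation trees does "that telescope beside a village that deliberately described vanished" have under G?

The two bracketings:
[S [NP [NP [NP [Det that] [N telescope]] [PP [P beside] [NP [Det a] [N village]]]] [RelC [Rel that] [VP [AdvP [Adv deliberately]] [VP [V described]]]]] [VP [V vanished]]]
[S [NP [NP [Det that] [N telescope]] [PP [P beside] [NP [NP [Det a] [N village]] [RelC [Rel that] [VP [AdvP [Adv deliberately]] [VP [V described]]]]]]] [VP [V vanished]]]
The trees differ in how a recursive rule is bracketed over the same span.

2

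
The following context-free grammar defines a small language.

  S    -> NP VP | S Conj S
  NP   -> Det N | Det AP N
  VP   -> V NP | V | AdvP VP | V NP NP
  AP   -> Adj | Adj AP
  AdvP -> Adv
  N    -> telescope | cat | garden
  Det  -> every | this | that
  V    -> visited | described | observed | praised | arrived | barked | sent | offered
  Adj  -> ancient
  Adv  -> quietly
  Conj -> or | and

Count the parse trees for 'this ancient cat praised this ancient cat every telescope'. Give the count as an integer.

[S [NP [Det this] [AP [Adj ancient]] [N cat]] [VP [V praised] [NP [Det this] [AP [Adj ancient]] [N cat]] [NP [Det every] [N telescope]]]]
No rule offers an alternative attachment or grouping for any span, so this is the only derivation.

1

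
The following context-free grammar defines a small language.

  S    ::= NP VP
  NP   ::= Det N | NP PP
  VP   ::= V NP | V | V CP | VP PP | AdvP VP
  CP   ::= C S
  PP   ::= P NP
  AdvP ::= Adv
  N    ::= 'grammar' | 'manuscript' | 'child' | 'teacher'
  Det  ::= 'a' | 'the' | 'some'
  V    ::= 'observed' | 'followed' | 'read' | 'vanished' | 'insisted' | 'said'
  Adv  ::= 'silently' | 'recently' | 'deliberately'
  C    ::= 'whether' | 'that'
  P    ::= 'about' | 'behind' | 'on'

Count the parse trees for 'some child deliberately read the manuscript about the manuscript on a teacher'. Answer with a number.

9

Two of the 9 distinct bracketings:
[S [NP [Det some] [N child]] [VP [VP [AdvP [Adv deliberately]] [VP [V read] [NP [Det the] [N manuscript]]]] [PP [P about] [NP [NP [Det the] [N manuscript]] [PP [P on] [NP [Det a] [N teacher]]]]]]]
[S [NP [Det some] [N child]] [VP [VP [VP [AdvP [Adv deliberately]] [VP [V read] [NP [Det the] [N manuscript]]]] [PP [P about] [NP [Det the] [N manuscript]]]] [PP [P on] [NP [Det a] [N teacher]]]]]
The difference turns on whether NP → NP PP is used at the relevant span, versus an alternative expansion of NP.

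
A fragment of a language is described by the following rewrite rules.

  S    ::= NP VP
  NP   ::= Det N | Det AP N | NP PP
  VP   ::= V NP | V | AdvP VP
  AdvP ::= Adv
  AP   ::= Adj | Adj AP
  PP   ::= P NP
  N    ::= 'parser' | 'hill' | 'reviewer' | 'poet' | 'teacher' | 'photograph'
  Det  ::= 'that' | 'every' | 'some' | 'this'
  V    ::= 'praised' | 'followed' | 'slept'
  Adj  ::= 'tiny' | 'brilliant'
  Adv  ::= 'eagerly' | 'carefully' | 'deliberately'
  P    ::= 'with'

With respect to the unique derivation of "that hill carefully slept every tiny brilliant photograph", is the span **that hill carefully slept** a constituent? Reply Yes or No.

No

[S [NP [Det that] [N hill]] [VP [AdvP [Adv carefully]] [VP [V slept] [NP [Det every] [AP [Adj tiny] [AP [Adj brilliant]]] [N photograph]]]]]
The smallest constituent containing 'that hill carefully slept' is the S spanning 'that hill carefully slept every tiny brilliant photograph'; no single node in the tree dominates exactly the given words.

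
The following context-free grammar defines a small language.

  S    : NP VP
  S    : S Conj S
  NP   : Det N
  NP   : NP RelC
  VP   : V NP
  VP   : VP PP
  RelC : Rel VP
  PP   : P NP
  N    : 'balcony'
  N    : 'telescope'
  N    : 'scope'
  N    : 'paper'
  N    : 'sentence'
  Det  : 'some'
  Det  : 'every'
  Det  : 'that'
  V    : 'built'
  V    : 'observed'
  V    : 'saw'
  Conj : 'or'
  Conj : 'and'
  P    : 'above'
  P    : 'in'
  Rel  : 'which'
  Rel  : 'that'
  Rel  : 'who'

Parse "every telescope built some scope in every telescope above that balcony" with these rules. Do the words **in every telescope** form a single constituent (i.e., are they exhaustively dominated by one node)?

Yes

[S [NP [Det every] [N telescope]] [VP [VP [VP [V built] [NP [Det some] [N scope]]] [PP [P in] [NP [Det every] [N telescope]]]] [PP [P above] [NP [Det that] [N balcony]]]]]
The words 'in every telescope' are exhaustively dominated by a single PP node (built by PP → P NP), so they form a constituent.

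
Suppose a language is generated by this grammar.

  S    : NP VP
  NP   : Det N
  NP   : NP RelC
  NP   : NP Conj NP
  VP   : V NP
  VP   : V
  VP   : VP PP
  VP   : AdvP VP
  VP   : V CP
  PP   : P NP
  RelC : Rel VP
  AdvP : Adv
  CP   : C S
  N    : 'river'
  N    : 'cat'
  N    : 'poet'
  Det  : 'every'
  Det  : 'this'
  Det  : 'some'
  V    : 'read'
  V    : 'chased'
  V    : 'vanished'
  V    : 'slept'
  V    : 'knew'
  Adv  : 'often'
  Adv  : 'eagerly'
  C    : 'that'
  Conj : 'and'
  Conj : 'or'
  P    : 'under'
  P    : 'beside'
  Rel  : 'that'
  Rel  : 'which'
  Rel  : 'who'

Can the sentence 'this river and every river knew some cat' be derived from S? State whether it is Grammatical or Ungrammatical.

Grammatical

S
  NP
    NP
      Det: this
      N: river
    Conj: and
    NP
      Det: every
      N: river
  VP
    V: knew
    NP
      Det: some
      N: cat
The bracketing above is licensed at every node by one of the given productions, with S at the root.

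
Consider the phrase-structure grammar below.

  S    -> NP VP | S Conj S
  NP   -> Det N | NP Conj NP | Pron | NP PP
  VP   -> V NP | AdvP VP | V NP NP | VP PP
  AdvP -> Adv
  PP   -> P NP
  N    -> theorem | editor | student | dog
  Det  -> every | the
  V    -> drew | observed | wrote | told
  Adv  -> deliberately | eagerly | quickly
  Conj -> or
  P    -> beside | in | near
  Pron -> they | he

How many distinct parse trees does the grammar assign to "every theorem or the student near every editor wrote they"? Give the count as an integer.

2

The two bracketings:
[S [NP [NP [Det every] [N theorem]] [Conj or] [NP [NP [Det the] [N student]] [PP [P near] [NP [Det every] [N editor]]]]] [VP [V wrote] [NP [Pron they]]]]
[S [NP [NP [NP [Det every] [N theorem]] [Conj or] [NP [Det the] [N student]]] [PP [P near] [NP [Det every] [N editor]]]] [VP [V wrote] [NP [Pron they]]]]
The trees differ in how a recursive rule is bracketed over the same span.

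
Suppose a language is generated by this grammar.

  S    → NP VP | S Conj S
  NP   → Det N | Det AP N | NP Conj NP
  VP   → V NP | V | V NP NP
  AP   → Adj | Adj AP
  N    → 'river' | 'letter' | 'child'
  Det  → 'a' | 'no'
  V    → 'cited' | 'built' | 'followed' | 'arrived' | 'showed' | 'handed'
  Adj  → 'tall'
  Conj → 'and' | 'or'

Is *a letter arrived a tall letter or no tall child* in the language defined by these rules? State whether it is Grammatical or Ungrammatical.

Grammatical

S
  NP
    Det: a
    N: letter
  VP
    V: arrived
    NP
      NP
        Det: a
        AP
          Adj: tall
        N: letter
      Conj: or
      NP
        Det: no
        AP
          Adj: tall
        N: child
Every word is introduced by a lexical rule and the phrasal rules combine the resulting categories into a single S.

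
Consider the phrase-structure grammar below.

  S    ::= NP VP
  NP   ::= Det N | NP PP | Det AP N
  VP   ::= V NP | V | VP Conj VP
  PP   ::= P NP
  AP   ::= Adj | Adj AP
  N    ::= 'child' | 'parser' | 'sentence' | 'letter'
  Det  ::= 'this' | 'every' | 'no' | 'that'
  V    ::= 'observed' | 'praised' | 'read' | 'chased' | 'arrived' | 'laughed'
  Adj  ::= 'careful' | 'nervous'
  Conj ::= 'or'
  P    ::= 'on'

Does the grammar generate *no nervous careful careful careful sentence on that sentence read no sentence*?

S
  NP
    NP
      Det: no
      AP
        Adj: nervous
        AP
          Adj: careful
          AP
            Adj: careful
            AP
              Adj: careful
      N: sentence
    PP
      P: on
      NP
        Det: that
        N: sentence
  VP
    V: read
    NP
      Det: no
      N: sentence
Each bracket corresponds to one application of a listed rule, so the string is derivable from S.

Grammatical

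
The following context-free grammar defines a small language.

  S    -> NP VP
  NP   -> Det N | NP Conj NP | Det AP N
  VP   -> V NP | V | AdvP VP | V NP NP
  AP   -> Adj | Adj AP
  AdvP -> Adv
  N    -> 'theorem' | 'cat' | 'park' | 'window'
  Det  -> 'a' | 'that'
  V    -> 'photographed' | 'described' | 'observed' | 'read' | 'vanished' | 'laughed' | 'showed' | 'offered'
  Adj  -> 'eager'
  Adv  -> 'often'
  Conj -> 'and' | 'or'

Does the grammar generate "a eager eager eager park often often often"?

Ungrammatical

For S → NP VP, the only prefix that parses as NP is 'a eager eager eager park', but the remainder 'often often often' is not a VP under these rules.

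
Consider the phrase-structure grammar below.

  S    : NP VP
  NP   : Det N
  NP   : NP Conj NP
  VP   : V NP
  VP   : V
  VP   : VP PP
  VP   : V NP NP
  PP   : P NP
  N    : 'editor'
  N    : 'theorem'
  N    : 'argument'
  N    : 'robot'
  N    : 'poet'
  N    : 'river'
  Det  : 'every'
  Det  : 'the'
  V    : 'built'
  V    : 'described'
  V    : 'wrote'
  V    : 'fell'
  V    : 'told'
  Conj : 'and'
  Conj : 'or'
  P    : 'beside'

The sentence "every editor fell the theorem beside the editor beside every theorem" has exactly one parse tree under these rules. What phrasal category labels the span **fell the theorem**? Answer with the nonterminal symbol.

VP

S
  NP
    Det: every
    N: editor
  VP
    VP
      VP
        V: fell
        NP
          Det: the
          N: theorem
      PP
        P: beside
        NP
          Det: the
          N: editor
    PP
      P: beside
      NP
        Det: every
        N: theorem
The span 'fell the theorem' is the VP node built by VP → V NP.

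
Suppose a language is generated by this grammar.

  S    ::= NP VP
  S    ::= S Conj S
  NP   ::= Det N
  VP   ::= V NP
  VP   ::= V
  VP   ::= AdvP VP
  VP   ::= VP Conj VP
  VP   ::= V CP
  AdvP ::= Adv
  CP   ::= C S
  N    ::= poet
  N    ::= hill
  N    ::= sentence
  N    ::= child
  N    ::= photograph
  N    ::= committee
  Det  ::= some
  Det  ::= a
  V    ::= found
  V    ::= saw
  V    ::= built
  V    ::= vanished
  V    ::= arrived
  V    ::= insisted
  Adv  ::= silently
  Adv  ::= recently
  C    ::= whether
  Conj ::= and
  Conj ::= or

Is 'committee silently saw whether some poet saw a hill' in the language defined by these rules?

Ungrammatical

For S → NP VP, no prefix of the string parses as an NP. The alternative S rule S → S Conj S likewise has no satisfying split.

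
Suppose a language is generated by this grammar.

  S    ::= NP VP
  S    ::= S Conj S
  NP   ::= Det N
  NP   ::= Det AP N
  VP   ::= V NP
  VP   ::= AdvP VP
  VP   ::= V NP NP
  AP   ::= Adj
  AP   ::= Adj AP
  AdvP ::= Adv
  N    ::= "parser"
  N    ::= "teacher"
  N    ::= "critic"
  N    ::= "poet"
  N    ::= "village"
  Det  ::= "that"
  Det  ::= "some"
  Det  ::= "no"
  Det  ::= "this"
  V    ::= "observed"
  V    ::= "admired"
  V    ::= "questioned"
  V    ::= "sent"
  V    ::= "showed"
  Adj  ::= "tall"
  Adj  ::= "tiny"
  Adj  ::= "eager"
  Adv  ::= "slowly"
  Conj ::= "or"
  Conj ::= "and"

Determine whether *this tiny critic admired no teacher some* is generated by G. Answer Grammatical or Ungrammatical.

Ungrammatical

For S → NP VP, the only prefix that parses as NP is 'this tiny critic', but the remainder 'admired no teacher some' is not a VP under these rules. The alternative S rule S → S Conj S likewise has no satisfying split.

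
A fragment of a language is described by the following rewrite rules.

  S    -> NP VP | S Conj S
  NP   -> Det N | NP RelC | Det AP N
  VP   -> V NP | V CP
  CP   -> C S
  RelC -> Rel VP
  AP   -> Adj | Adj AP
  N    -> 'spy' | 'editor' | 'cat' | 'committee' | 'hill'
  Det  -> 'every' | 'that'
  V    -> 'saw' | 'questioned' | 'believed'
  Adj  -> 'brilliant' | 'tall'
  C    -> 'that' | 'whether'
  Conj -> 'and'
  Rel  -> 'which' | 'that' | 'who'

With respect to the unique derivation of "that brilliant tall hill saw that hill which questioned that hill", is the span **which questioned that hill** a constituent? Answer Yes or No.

Yes

[S [NP [Det that] [AP [Adj brilliant] [AP [Adj tall]]] [N hill]] [VP [V saw] [NP [NP [Det that] [N hill]] [RelC [Rel which] [VP [V questioned] [NP [Det that] [N hill]]]]]]]
The words 'which questioned that hill' are exhaustively dominated by a single RelC node (built by RelC → Rel VP), so they form a constituent.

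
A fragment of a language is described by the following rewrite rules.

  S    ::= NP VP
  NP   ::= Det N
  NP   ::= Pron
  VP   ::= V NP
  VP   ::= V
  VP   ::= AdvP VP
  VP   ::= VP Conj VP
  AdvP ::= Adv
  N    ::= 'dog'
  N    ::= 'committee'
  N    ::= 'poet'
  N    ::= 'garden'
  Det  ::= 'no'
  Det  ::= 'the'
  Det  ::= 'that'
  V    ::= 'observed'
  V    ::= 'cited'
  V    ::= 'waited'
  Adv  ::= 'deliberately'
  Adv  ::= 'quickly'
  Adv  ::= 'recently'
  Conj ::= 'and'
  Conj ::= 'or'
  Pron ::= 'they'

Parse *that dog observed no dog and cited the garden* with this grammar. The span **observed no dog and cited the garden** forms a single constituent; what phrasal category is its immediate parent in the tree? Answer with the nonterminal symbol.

S

S
  NP
    Det: that
    N: dog
  VP
    VP
      V: observed
      NP
        Det: no
        N: dog
    Conj: and
    VP
      V: cited
      NP
        Det: the
        N: garden
The span 'observed no dog and cited the garden' is the VP node built by VP → VP Conj VP.
Its mother is the S built by S → NP VP.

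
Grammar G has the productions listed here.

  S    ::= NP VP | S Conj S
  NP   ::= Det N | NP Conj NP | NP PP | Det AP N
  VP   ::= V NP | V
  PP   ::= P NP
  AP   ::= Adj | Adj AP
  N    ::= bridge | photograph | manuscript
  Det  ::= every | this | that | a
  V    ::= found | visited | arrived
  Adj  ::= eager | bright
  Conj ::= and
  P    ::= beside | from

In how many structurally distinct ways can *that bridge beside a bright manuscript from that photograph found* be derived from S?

2

The two bracketings:
[S [NP [NP [Det that] [N bridge]] [PP [P beside] [NP [NP [Det a] [AP [Adj bright]] [N manuscript]] [PP [P from] [NP [Det that] [N photograph]]]]]] [VP [V found]]]
[S [NP [NP [NP [Det that] [N bridge]] [PP [P beside] [NP [Det a] [AP [Adj bright]] [N manuscript]]]] [PP [P from] [NP [Det that] [N photograph]]]] [VP [V found]]]
The trees differ in how a recursive rule is bracketed over the same span.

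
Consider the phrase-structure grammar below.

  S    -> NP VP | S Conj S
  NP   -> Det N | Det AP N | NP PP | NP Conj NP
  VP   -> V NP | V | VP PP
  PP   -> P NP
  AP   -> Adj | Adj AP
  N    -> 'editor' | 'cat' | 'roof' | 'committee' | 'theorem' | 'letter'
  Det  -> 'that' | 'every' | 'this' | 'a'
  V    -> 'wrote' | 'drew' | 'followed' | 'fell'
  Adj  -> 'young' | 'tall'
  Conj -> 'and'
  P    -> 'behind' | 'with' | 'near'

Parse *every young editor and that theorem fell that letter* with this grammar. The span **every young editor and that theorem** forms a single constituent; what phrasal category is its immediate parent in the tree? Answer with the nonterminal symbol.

S

[S [NP [NP [Det every] [AP [Adj young]] [N editor]] [Conj and] [NP [Det that] [N theorem]]] [VP [V fell] [NP [Det that] [N letter]]]]
The span 'every young editor and that theorem' is the NP node built by NP → NP Conj NP.
Its mother is the S built by S → NP VP.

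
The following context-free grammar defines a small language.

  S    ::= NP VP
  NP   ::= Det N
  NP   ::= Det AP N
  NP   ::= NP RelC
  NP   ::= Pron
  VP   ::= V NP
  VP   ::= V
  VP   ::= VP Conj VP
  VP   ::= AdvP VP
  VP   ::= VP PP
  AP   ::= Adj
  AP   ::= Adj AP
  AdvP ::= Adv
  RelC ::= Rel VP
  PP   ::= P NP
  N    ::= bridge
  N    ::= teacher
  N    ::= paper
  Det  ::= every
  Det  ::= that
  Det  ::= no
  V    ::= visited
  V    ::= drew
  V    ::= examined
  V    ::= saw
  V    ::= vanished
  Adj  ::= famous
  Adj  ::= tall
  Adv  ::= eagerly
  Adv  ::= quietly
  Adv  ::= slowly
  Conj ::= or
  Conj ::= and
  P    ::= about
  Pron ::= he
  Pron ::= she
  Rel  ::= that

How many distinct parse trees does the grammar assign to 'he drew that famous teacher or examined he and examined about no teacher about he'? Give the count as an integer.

9

Two of the 9 distinct bracketings:
[S [NP [Pron he]] [VP [VP [V drew] [NP [Det that] [AP [Adj famous]] [N teacher]]] [Conj or] [VP [VP [V examined] [NP [Pron he]]] [Conj and] [VP [VP [VP [V examined]] [PP [P about] [NP [Det no] [N teacher]]]] [PP [P about] [NP [Pron he]]]]]]]
[S [NP [Pron he]] [VP [VP [V drew] [NP [Det that] [AP [Adj famous]] [N teacher]]] [Conj or] [VP [VP [VP [V examined] [NP [Pron he]]] [Conj and] [VP [VP [V examined]] [PP [P about] [NP [Det no] [N teacher]]]]] [PP [P about] [NP [Pron he]]]]]]
The trees differ in how a recursive rule is bracketed over the same span.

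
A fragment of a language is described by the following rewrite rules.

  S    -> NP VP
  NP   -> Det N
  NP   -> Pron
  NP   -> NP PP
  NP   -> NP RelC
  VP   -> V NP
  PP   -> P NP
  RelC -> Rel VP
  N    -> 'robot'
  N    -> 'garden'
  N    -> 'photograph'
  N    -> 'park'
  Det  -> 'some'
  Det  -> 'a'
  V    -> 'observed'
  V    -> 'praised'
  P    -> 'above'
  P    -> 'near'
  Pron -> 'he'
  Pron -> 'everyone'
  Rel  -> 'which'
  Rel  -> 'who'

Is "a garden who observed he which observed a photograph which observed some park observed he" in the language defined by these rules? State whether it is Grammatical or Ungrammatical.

Grammatical

S
  NP
    NP
      Det: a
      N: garden
    RelC
      Rel: who
      VP
        V: observed
        NP
          NP
            Pron: he
          RelC
            Rel: which
            VP
              V: observed
              NP
                NP
                  Det: a
                  N: photograph
                RelC
                  Rel: which
                  VP
                    V: observed
                    NP
                      Det: some
                      N: park
  VP
    V: observed
    NP
      Pron: he
The bracketing above is licensed at every node by one of the given productions, with S at the root.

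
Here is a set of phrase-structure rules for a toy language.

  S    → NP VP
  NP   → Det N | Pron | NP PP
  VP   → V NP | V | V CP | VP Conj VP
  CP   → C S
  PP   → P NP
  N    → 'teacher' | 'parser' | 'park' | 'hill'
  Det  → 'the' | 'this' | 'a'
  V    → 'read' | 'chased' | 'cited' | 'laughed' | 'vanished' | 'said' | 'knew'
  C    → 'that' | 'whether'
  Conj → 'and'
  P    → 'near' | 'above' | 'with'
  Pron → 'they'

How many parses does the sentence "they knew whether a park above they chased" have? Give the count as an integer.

[S [NP [Pron they]] [VP [V knew] [CP [C whether] [S [NP [NP [Det a] [N park]] [PP [P above] [NP [Pron they]]]] [VP [V chased]]]]]]
No rule offers an alternative attachment or grouping for any span, so this is the only derivation.

1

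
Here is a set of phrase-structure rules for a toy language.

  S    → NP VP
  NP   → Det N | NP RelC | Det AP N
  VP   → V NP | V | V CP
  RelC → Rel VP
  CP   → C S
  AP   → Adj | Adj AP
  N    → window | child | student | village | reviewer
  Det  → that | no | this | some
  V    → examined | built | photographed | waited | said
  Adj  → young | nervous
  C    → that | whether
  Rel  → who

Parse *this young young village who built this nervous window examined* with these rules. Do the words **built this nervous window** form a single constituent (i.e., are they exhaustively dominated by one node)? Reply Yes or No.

Yes

[S [NP [NP [Det this] [AP [Adj young] [AP [Adj young]]] [N village]] [RelC [Rel who] [VP [V built] [NP [Det this] [AP [Adj nervous]] [N window]]]]] [VP [V examined]]]
The words 'built this nervous window' are exhaustively dominated by a single VP node (built by VP → V NP), so they form a constituent.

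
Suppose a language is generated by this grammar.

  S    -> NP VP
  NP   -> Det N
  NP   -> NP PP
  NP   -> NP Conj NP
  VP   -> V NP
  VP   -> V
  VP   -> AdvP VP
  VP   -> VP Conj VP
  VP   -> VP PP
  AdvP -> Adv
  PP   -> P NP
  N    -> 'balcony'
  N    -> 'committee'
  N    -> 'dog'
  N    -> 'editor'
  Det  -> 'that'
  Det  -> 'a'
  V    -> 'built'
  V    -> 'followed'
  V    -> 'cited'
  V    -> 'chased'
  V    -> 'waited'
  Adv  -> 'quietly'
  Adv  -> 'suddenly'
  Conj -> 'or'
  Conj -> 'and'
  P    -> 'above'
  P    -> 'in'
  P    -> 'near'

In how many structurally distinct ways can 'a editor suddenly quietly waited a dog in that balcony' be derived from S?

Two of the 4 distinct bracketings:
[S [NP [Det a] [N editor]] [VP [AdvP [Adv suddenly]] [VP [AdvP [Adv quietly]] [VP [V waited] [NP [NP [Det a] [N dog]] [PP [P in] [NP [Det that] [N balcony]]]]]]]]
[S [NP [Det a] [N editor]] [VP [AdvP [Adv suddenly]] [VP [AdvP [Adv quietly]] [VP [VP [V waited] [NP [Det a] [N dog]]] [PP [P in] [NP [Det that] [N balcony]]]]]]]
The difference turns on whether NP → NP PP is used at the relevant span, versus an alternative expansion of NP.

4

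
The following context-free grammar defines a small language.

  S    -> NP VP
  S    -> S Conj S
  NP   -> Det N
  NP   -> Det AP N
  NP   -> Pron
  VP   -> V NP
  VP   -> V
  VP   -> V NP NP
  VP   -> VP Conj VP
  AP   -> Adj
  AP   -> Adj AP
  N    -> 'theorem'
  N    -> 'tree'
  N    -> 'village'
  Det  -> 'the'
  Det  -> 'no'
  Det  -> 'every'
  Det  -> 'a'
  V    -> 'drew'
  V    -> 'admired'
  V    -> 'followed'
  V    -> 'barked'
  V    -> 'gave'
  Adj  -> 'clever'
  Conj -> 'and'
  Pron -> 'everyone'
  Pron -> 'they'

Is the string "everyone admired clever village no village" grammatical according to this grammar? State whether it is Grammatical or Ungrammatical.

A V word can never sit immediately before an Adj word in any string this grammar generates, so the substring 'admired clever' rules out a derivation.

Ungrammatical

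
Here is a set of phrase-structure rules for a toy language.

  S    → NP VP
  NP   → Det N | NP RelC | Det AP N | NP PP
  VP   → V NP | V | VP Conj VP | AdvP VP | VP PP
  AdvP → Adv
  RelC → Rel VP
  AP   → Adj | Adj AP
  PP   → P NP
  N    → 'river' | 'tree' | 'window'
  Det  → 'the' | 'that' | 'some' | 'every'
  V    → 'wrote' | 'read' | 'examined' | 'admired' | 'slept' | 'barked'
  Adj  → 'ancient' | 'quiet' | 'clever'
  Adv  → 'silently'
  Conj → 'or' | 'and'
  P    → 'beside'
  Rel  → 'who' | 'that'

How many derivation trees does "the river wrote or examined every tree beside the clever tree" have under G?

3

Two of the 3 distinct bracketings:
[S [NP [Det the] [N river]] [VP [VP [V wrote]] [Conj or] [VP [V examined] [NP [NP [Det every] [N tree]] [PP [P beside] [NP [Det the] [AP [Adj clever]] [N tree]]]]]]]
[S [NP [Det the] [N river]] [VP [VP [V wrote]] [Conj or] [VP [VP [V examined] [NP [Det every] [N tree]]] [PP [P beside] [NP [Det the] [AP [Adj clever]] [N tree]]]]]]
The difference turns on whether NP → NP PP is used at the relevant span, versus an alternative expansion of NP.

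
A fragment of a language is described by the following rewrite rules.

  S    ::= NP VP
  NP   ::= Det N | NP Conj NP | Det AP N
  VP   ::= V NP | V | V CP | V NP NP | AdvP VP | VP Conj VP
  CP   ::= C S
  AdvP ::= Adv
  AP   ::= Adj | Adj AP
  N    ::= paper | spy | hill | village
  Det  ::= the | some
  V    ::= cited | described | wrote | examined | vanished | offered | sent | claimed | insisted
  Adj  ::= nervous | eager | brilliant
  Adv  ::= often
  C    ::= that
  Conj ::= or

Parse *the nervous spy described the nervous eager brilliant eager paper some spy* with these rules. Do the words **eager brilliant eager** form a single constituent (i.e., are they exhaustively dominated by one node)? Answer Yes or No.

Yes

[S [NP [Det the] [AP [Adj nervous]] [N spy]] [VP [V described] [NP [Det the] [AP [Adj nervous] [AP [Adj eager] [AP [Adj brilliant] [AP [Adj eager]]]]] [N paper]] [NP [Det some] [N spy]]]]
The words 'eager brilliant eager' are exhaustively dominated by a single AP node (built by AP → Adj AP), so they form a constituent.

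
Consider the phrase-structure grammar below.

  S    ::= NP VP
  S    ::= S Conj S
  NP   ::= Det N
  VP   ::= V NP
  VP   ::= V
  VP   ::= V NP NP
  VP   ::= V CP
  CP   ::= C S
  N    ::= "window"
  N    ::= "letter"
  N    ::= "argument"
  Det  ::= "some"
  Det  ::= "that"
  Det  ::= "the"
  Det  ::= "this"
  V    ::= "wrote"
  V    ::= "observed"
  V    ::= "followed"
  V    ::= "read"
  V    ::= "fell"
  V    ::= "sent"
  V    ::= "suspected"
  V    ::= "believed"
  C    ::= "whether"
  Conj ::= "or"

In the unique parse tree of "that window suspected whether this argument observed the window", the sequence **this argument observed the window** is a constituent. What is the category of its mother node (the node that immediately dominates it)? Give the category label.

S
  NP
    Det: that
    N: window
  VP
    V: suspected
    CP
      C: whether
      S
        NP
          Det: this
          N: argument
        VP
          V: observed
          NP
            Det: the
            N: window
The span 'this argument observed the window' is the S node built by S → NP VP.
Its mother is the CP built by CP → C S.

CP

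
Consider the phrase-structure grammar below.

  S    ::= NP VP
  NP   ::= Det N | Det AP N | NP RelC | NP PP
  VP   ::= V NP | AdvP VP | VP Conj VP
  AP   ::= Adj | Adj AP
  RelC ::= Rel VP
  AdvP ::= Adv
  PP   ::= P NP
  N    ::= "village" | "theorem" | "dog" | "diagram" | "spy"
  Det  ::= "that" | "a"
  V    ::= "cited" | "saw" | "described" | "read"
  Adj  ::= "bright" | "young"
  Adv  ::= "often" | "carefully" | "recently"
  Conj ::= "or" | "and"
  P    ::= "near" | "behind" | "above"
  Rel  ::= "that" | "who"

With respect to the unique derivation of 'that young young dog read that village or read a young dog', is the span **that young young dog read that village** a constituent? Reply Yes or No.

No

[S [NP [Det that] [AP [Adj young] [AP [Adj young]]] [N dog]] [VP [VP [V read] [NP [Det that] [N village]]] [Conj or] [VP [V read] [NP [Det a] [AP [Adj young]] [N dog]]]]]
The smallest constituent containing 'that young young dog read that village' is the S spanning 'that young young dog read that village or read a young dog'; no single node in the tree dominates exactly the given words.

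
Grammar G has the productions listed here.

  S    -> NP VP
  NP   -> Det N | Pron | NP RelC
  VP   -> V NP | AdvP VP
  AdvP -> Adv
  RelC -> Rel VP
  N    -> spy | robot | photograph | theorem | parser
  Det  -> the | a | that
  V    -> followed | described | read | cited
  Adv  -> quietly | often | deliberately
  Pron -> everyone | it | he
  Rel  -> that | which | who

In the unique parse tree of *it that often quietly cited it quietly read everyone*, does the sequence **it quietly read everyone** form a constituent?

[S [NP [NP [Pron it]] [RelC [Rel that] [VP [AdvP [Adv often]] [VP [AdvP [Adv quietly]] [VP [V cited] [NP [Pron it]]]]]]] [VP [AdvP [Adv quietly]] [VP [V read] [NP [Pron everyone]]]]]
The smallest constituent containing 'it quietly read everyone' is the S spanning 'it that often quietly cited it quietly read everyone'; no single node in the tree dominates exactly the given words.

No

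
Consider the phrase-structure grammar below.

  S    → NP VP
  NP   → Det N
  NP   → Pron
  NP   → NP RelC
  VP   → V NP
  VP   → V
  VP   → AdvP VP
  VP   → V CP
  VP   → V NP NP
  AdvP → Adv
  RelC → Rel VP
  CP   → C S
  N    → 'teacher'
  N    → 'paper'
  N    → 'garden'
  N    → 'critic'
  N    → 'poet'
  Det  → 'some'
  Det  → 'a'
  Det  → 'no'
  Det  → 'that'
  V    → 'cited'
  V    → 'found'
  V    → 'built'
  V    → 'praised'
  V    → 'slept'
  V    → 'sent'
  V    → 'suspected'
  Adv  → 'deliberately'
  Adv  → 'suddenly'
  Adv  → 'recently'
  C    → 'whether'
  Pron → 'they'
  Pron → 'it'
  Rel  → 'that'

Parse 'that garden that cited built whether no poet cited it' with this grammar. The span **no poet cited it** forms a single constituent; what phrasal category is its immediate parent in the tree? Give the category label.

CP

S
  NP
    NP
      Det: that
      N: garden
    RelC
      Rel: that
      VP
        V: cited
  VP
    V: built
    CP
      C: whether
      S
        NP
          Det: no
          N: poet
        VP
          V: cited
          NP
            Pron: it
The span 'no poet cited it' is the S node built by S → NP VP.
Its mother is the CP built by CP → C S.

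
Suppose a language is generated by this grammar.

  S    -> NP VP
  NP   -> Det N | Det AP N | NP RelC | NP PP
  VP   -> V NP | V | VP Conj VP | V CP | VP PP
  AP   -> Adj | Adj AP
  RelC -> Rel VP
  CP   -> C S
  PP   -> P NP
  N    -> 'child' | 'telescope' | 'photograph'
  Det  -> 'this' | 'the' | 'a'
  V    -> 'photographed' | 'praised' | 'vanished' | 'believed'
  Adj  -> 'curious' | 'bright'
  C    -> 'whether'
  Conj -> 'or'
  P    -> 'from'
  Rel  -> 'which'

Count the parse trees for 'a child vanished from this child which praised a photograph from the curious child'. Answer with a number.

Two of the 4 distinct bracketings:
[S [NP [Det a] [N child]] [VP [VP [V vanished]] [PP [P from] [NP [NP [Det this] [N child]] [RelC [Rel which] [VP [V praised] [NP [NP [Det a] [N photograph]] [PP [P from] [NP [Det the] [AP [Adj curious]] [N child]]]]]]]]]]
[S [NP [Det a] [N child]] [VP [VP [V vanished]] [PP [P from] [NP [NP [Det this] [N child]] [RelC [Rel which] [VP [VP [V praised] [NP [Det a] [N photograph]]] [PP [P from] [NP [Det the] [AP [Adj curious]] [N child]]]]]]]]]
The difference turns on whether NP → NP PP is used at the relevant span, versus an alternative expansion of NP.

4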